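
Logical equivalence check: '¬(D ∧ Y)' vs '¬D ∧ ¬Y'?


Expression 1: ¬(D ∧ Y)
Expression 2: ¬D ∧ ¬Y
Truth table (D Y | Expr1 Expr2):
  T T |   F     F
  T F |   T     F   ← differ
  F T |   T     F   ← differ
  F F |   T     T
Counterexample: D=T, Y=F gives Expr1 = T but Expr2 = F, so the expressions are NOT logically equivalent.

No


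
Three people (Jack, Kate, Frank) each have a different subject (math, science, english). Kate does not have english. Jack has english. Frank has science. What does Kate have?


From clues:
  Frank → science
  Jack → english
By elimination, Kate gets the remaining.

math


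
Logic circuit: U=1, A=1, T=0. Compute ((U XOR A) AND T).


U XOR A = 1^1 = 0
0 AND 0 = 0

0


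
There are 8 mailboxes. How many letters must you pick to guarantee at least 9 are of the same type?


Pigeonhole: to guarantee k in one of n categories, need (k-1)×n + 1.
k = 9, n = 8
Minimum = (9-1) × 8 + 1 = 8 × 8 + 1

65


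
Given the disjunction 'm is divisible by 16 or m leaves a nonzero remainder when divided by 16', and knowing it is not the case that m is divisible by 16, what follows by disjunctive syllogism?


Disjunctive syllogism: P ∨ Q, ¬P ⊢ Q
Disjunction: m is divisible by 16 ∨ m leaves a nonzero remainder when divided by 16
We know it is not the case that m is divisible by 16.
By disjunctive syllogism, the other disjunct must be true.

m leaves a nonzero remainder when divided by 16


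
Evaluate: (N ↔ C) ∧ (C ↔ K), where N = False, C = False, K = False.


N = False, C = False, K = False
Step 1: N ↔ C is true when N and C have the same value. Result: True
Step 2: C ↔ K is true when C and K have the same value. Result: True
Step 3: True ∧ True = True

True


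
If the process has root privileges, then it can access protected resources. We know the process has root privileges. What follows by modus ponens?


Modus ponens: P → Q, P ⊢ Q
P: the process has root privileges
Q: it can access protected resources
We have P → Q and P is true.
By modus ponens, Q must be true.

It can access protected resources


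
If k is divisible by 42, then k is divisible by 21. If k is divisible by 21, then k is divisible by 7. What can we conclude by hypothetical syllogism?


Hypothetical syllogism: P → Q, Q → R ⊢ P → R
Premise 1: k is divisible by 42 → k is divisible by 21
Premise 2: k is divisible by 21 → k is divisible by 7
Chain the implications: the middle term (k is divisible by 21) links the two.
Conclusion: If k is divisible by 42, then k is divisible by 7.

If k is divisible by 42, then k is divisible by 7.


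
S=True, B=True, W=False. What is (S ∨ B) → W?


S = True, B = True, W = False
Expression: (S ∨ B) → W
Step 1: S ∨ B = True OR True = True
Step 2: (True) → W = True → False (false only if antecedent True and consequent False) = False

False


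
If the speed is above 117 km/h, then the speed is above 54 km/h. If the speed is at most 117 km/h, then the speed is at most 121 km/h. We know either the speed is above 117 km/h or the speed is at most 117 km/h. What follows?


Constructive dilemma: (P → Q) ∧ (R → S), P ∨ R ⊢ Q ∨ S
Premise 1: the speed is above 117 km/h → the speed is above 54 km/h
Premise 2: the speed is at most 117 km/h → the speed is at most 121 km/h
Premise 3: the speed is above 117 km/h ∨ the speed is at most 117 km/h
Case 1: Assuming the speed is above 117 km/h, then by Premise 1, the speed is above 54 km/h.
Case 2: Assuming the speed is at most 117 km/h, then by Premise 2, the speed is at most 121 km/h.
Since one of the speed is above 117 km/h or the speed is at most 117 km/h must hold, we get the speed is above 54 km/h or the speed is at most 121 km/h.

The speed is above 54 km/h or the speed is at most 121 km/h.


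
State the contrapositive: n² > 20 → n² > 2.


Original: If n² > 20, then n² > 2
Contrapositive: If ¬Q, then ¬P
Negate Q: not (n² > 2)
Negate P: not (n² > 20)

If not (n² > 2), then not (n² > 20).


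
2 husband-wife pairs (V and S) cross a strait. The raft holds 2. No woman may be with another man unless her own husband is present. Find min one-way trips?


Label couples V and S.
1. WV+WS → (far: WV,WS; near: HV,HS)
2. WV ←   (far: WS; near: HV,HS,WV)
3. HV+HS → (far: HV,HS,WS; near: WV)
4. HV ←   (far: HS,WS; near: HV,WV)  — HV returns, since WV is alone on near bank
5. HV+WV → (far: all four; near: empty)
Every state respects the constraint.
Minimum trips = 5

5


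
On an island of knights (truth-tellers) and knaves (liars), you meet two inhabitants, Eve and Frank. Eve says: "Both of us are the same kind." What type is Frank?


Eve says: "Both of us are the same kind."
Case 1: Eve is a Knight (truth-teller)
  Statement is true → they ARE the same → Frank is also a Knight
Case 2: Eve is a Knave (liar)
  Statement is false → they are NOT the same → Frank is a Knight
In both cases, Frank is a Knight.

Knight


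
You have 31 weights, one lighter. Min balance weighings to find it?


Each weighing has 3 outcomes (left heavy / balance / right heavy), so k weighings distinguish at most 3^k cases; splitting into three near-equal groups achieves this.
Need 3^k ≥ 31: 3^3 = 27 < 31 ≤ 3^4 = 81
k = ⌈log₃(31)⌉ = 4

4


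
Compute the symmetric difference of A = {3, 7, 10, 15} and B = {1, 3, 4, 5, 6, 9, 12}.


A = {3, 7, 10, 15}
B = {1, 3, 4, 5, 6, 9, 12}
Operation: symmetric difference
In A only: [7, 10, 15], in B only: [1, 4, 5, 6, 9, 12]

{1, 4, 5, 6, 7, 9, 10, 12, 15}


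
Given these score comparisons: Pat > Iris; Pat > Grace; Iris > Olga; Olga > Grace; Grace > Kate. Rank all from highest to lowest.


Constraints: Pat > Iris; Pat > Grace; Iris > Olga; Olga > Grace; Grace > Kate
Method: at each step, the next-highest is the one remaining person who never appears on the smaller side of a constraint between remaining people.
  Step 1: remaining {Pat, Olga, Iris, Grace, Kate}; on the smaller side: {Olga, Iris, Grace, Kate} → Pat is next (Pat > Iris; Pat > Grace).
  Step 2: remaining {Olga, Iris, Grace, Kate}; on the smaller side: {Olga, Grace, Kate} → Iris is next (Iris > Olga).
  Step 3: remaining {Olga, Grace, Kate}; on the smaller side: {Grace, Kate} → Olga is next (Olga > Grace).
  Step 4: remaining {Grace, Kate}; on the smaller side: {Kate} → Grace is next (Grace > Kate).
  Step 5: only Kate remains → lowest.
Final ranking (highest to lowest):

Pat > Iris > Olga > Grace > Kate


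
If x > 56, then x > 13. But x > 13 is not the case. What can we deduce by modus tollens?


Modus tollens: P → Q, ¬Q ⊢ ¬P
P: x > 56
Q: x > 13
We have P → Q and Q is false.
By modus tollens, P must be false.

It is not the case that x > 56


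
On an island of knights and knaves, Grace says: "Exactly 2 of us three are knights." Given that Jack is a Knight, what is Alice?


Grace claims exactly 2 knights among Grace, Jack, Alice.
Given: Jack is a Knight.

Case 1: Grace is a Knight (tells truth)
  Then exactly 2 of the three are knights.
  Counting Grace, Jack: 2 knight(s) so far. Need 0 more → Alice = Knave.
Case 2: Grace is a Knave (lies)
  Then the count is NOT 2.
  If Alice = Knight, count = 2 = 2 → claim would be true, contradicts lie.
  If Alice = Knave, count = 1 ≠ 2 → lie confirmed ✓

Alice is a Knave.

Knave


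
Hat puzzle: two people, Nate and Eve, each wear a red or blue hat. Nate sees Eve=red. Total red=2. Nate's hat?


Total red = 2, Eve = red
Red accounted for: 1
Remaining for Nate: 1
Nate's hat is red.

red


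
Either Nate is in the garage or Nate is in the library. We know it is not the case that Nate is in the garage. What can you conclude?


Disjunctive syllogism: P ∨ Q, ¬P ⊢ Q
Disjunction: Nate is in the garage ∨ Nate is in the library
We know it is not the case that Nate is in the garage.
By disjunctive syllogism, the other disjunct must be true.

Nate is in the library


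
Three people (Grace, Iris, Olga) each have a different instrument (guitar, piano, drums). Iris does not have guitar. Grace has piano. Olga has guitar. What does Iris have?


From clues:
  Olga → guitar
  Grace → piano
By elimination, Iris gets the remaining.

drums


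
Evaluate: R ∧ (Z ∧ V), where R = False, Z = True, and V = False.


R = False, Z = True, V = False
Step 1: Z ∧ V = True AND False = False
Step 2: R ∧ False = False AND False = False
AND is true only when ALL operands are true.

False


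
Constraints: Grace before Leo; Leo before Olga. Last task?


Constraints: Grace before Leo; Leo before Olga
The last task can have nothing scheduled after it, so it must never appear on the left of a 'before'.
Tasks appearing before some other task: Grace, Leo.
The only task not in that list is Olga → it is last.

Olga


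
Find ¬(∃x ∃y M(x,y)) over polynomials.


Original: ∃x ∃y M(x,y)
Rule: ¬∀→∃, ¬∃→∀, negate predicate.
Negation: ∀x ∀y ¬M(x,y)

∀x ∀y ¬M(x,y)


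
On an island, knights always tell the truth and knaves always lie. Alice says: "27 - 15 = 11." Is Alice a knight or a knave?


Statement: "27 - 15 = 11."
Actual: 27 - 15 = 12
Claimed: 11
Statement is FALSE → Alice lies → Knave

Knave


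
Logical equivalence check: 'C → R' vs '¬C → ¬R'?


Expression 1: C → R
Expression 2: ¬C → ¬R
Truth table (C R | Expr1 Expr2):
  T T |   T     T
  T F |   F     T   ← differ
  F T |   T     F   ← differ
  F F |   T     T
Counterexample: C=T, R=F gives Expr1 = F but Expr2 = T, so the expressions are NOT logically equivalent.

No


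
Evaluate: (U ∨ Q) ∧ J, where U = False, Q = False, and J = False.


U = False, Q = False, J = False
Step 1: U ∨ Q = False OR False = False
Step 2: False ∧ J = False AND False = False
OR is true when at least one operand is true; AND requires both.

False


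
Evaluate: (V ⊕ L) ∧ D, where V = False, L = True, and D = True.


V = False, L = True, D = True
Step 1: V ⊕ L = False XOR True = True
Step 2: True ∧ D = True AND True = True
XOR true when exactly one of V,L is true; then AND with D.

True


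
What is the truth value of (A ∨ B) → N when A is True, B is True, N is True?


A = True, B = True, N = True
Step 1: A ∨ B = True OR True = True
Step 2: (True) → N: false only when antecedent=True and N=False.
Result: True

True


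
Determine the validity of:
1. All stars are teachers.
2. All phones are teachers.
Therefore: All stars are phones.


Premise 1: All stars are teachers.
Premise 2: All phones are teachers.
Conclusion: All stars are phones.
Fallacy: undistributed middle. teachers is predicate in both.
Counterexample: stars and phones could be disjoint subsets of teachers.

Invalid


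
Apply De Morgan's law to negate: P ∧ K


De Morgan's law: ¬(P ∧ Q) ≡ ¬P ∨ ¬Q
¬(P ∧ K) = ¬P ∨ ¬K

¬P ∨ ¬K


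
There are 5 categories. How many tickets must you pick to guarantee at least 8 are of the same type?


Pigeonhole: to guarantee k in one of n categories, need (k-1)×n + 1.
k = 8, n = 5
Minimum = (8-1) × 5 + 1 = 7 × 5 + 1

36


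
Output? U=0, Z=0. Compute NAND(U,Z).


U AND Z = 0
NOT(0) = 1

1


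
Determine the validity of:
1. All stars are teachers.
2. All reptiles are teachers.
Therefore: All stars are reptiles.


Premise 1: All stars are teachers.
Premise 2: All reptiles are teachers.
Conclusion: All stars are reptiles.
Fallacy: undistributed middle. teachers is predicate in both.
Counterexample: stars and reptiles could be disjoint subsets of teachers.

Invalid


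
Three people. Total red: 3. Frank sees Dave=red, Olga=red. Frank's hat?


Total red = 3, seen red = 2
Own red = 3 - 2 = 1
Frank's hat is red.

red


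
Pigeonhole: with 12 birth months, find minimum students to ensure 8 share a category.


Pigeonhole: to guarantee k in one of n categories, need (k-1)×n + 1.
k = 8, n = 12
Minimum = (8-1) × 12 + 1 = 7 × 12 + 1

85


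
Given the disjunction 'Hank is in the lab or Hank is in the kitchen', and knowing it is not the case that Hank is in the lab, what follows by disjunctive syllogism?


Disjunctive syllogism: P ∨ Q, ¬P ⊢ Q
Disjunction: Hank is in the lab ∨ Hank is in the kitchen
We know it is not the case that Hank is in the lab.
By disjunctive syllogism, the other disjunct must be true.

Hank is in the kitchen


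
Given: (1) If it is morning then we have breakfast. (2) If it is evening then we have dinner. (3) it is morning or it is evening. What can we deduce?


Constructive dilemma: (P → Q) ∧ (R → S), P ∨ R ⊢ Q ∨ S
Premise 1: it is morning → we have breakfast
Premise 2: it is evening → we have dinner
Premise 3: it is morning ∨ it is evening
Case 1: Assuming it is morning, then by Premise 1, we have breakfast.
Case 2: Assuming it is evening, then by Premise 2, we have dinner.
Since one of it is morning or it is evening must hold, we get we have breakfast or we have dinner.

We have breakfast or we have dinner.


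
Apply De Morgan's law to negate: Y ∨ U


De Morgan's law: ¬(P ∨ Q) ≡ ¬P ∧ ¬Q
¬(Y ∨ U) = ¬Y ∧ ¬U

¬Y ∧ ¬U


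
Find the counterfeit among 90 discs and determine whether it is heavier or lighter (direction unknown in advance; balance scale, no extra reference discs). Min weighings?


Let n = 90. 180 possibilities (n discs × lighter/heavier); each weighing has 3 outcomes.
Bound for k weighings: say the first weighing puts j discs on each pan. If it tips, the 2j weighed discs remain suspects (each with a known direction) and k-1 weighings give 3^(k-1) outcomes; 3^(k-1) is odd, so 2j ≤ 3^(k-1) - 1. If it balances, the n - 2j unweighed discs remain with direction unknown: 2(n - 2j) ≤ 3^(k-1) - 1 by the same parity argument. Adding, n ≤ (3^(k-1) - 1) + (3^(k-1) - 1)/2 = (3^k - 3)/2, and the classical three-group strategy achieves this (3 discs in 2 weighings, 12 in 3, 39 in 4, 120 in 5).
So we need the smallest k with (3^k - 3)/2 ≥ 90.
k = 4: (3^4 - 3)/2 = 39 < 90 ✗
k = 5: (3^5 - 3)/2 = 120 ≥ 90 ✓

5


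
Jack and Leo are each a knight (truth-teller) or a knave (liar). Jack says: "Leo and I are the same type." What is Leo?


Jack says: "Leo and I are the same type."
Case 1: Jack is a Knight (truth-teller)
  Statement is true → they ARE the same → Leo is also a Knight
Case 2: Jack is a Knave (liar)
  Statement is false → they are NOT the same → Leo is a Knight
In both cases, Leo is a Knight.

Knight


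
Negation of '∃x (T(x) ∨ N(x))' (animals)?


Original: ∃x (T(x) ∨ N(x))
Rule: ¬∀→∃, ¬∃→∀, negate predicate.
Negation: ∀x (¬T(x) ∧ ¬N(x))

∀x (¬T(x) ∧ ¬N(x))


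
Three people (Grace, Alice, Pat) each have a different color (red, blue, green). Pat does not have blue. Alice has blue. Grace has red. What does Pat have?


From clues:
  Grace → red
  Alice → blue
By elimination, Pat gets the remaining.

green


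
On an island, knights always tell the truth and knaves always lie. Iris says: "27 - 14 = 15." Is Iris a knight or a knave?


Statement: "27 - 14 = 15."
Actual: 27 - 14 = 13
Claimed: 15
Statement is FALSE → Iris lies → Knave

Knave


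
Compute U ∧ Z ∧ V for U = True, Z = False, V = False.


U = True, Z = False, V = False
Step 1: U ∧ Z = True AND False = False
Step 2: (False) ∧ V = (False) AND False = False
AND is true only when ALL operands are true.

False


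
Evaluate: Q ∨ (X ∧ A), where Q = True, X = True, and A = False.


Q = True, X = True, A = False
Step 1: X ∧ A = True AND False = False
Step 2: Q ∨ False = True OR False = True
AND evaluated first (higher precedence); then OR applied.

True


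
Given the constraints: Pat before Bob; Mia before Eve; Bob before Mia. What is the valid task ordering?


Constraints: Pat before Bob; Mia before Eve; Bob before Mia
Method: repeatedly schedule the remaining task that has no remaining task required before it.
  Step 1: remaining {Mia, Eve, Bob, Pat}; every task except Pat still has a predecessor pending → schedule Pat.
  Step 2: remaining {Mia, Eve, Bob}; every task except Bob still has a predecessor pending → schedule Bob.
  Step 3: remaining {Mia, Eve}; every task except Mia still has a predecessor pending → schedule Mia.
  Step 4: only Eve remains → schedule Eve.
Resulting order:

Pat → Bob → Mia → Eve


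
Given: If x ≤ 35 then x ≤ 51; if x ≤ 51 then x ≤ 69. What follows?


Hypothetical syllogism: P → Q, Q → R ⊢ P → R
Premise 1: x ≤ 35 → x ≤ 51
Premise 2: x ≤ 51 → x ≤ 69
Chain the implications: the middle term (x ≤ 51) links the two.
Conclusion: If x ≤ 35, then x ≤ 69.

If x ≤ 35, then x ≤ 69.


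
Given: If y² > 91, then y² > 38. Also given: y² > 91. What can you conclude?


Modus ponens: P → Q, P ⊢ Q
P: y² > 91
Q: y² > 38
We have P → Q and P is true.
By modus ponens, Q must be true.

y² > 38


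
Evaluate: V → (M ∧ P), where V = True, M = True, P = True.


V = True, M = True, P = True
Step 1: M ∧ P = True AND True = True
Step 2: V → (True): false only when V=True and consequent=False.
Result: True

True


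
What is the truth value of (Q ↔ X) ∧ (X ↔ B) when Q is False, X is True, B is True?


Q = False, X = True, B = True
Step 1: Q ↔ X is true when Q and X have the same value. Result: False
Step 2: X ↔ B is true when X and B have the same value. Result: True
Step 3: False ∧ True = False

False


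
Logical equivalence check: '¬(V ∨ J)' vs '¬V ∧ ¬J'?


Expression 1: ¬(V ∨ J)
Expression 2: ¬V ∧ ¬J
Truth table (V J | Expr1 Expr2):
  T T |   F     F
  T F |   F     F
  F T |   F     F
  F F |   T     T
All 4 rows agree, so the expressions are logically equivalent.

Yes


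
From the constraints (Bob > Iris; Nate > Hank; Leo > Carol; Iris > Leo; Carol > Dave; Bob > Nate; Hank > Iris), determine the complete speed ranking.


Constraints: Bob > Iris; Nate > Hank; Leo > Carol; Iris > Leo; Carol > Dave; Bob > Nate; Hank > Iris
Method: at each step, the next-highest is the one remaining person who never appears on the smaller side of a constraint between remaining people.
  Step 1: remaining {Bob, Dave, Iris, Leo, Nate, Hank, Carol}; on the smaller side: {Dave, Iris, Leo, Nate, Hank, Carol} → Bob is next (Bob > Iris; Bob > Nate).
  Step 2: remaining {Dave, Iris, Leo, Nate, Hank, Carol}; on the smaller side: {Dave, Iris, Leo, Hank, Carol} → Nate is next (Nate > Hank).
  Step 3: remaining {Dave, Iris, Leo, Hank, Carol}; on the smaller side: {Dave, Iris, Leo, Carol} → Hank is next (Hank > Iris).
  Step 4: remaining {Dave, Iris, Leo, Carol}; on the smaller side: {Dave, Leo, Carol} → Iris is next (Iris > Leo).
  Step 5: remaining {Dave, Leo, Carol}; on the smaller side: {Dave, Carol} → Leo is next (Leo > Carol).
  Step 6: remaining {Dave, Carol}; on the smaller side: {Dave} → Carol is next (Carol > Dave).
  Step 7: only Dave remains → lowest.
Final ranking (highest to lowest):

Bob > Nate > Hank > Iris > Leo > Carol > Dave


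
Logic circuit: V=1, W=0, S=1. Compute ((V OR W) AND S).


V OR W = 1|0 = 1
1 AND 1 = 1

1


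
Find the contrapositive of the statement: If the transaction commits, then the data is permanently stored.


Original: If the transaction commits, then the data is permanently stored
Contrapositive: If ¬Q, then ¬P
Negate Q: not (the data is permanently stored)
Negate P: not (the transaction commits)

If not (the data is permanently stored), then not (the transaction commits).


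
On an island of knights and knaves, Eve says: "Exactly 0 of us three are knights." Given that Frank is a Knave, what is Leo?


Eve claims exactly 0 knights among Eve, Frank, Leo.
Given: Frank is a Knave.

Case 1: Eve is a Knight (tells truth)
  Then exactly 0 of the three are knights.
  Counting Eve, Frank: 1 knight(s) so far. Need -1 more → impossible.
Case 2: Eve is a Knave (lies)
  Then the count is NOT 0.
  If Leo = Knave, count = 0 = 0 → claim would be true, contradicts lie.
  If Leo = Knight, count = 1 ≠ 0 → lie confirmed ✓

Leo is a Knight.

Knight


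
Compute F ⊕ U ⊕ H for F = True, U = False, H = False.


F = True, U = False, H = False
Step 1: F ⊕ U = True XOR False = True
Step 2: True ⊕ H = True XOR False = True
XOR is true when an odd number of operands are true.

True


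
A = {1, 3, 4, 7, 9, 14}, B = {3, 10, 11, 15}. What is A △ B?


A = {1, 3, 4, 7, 9, 14}
B = {3, 10, 11, 15}
Operation: symmetric difference
In A only: [1, 4, 7, 9, 14], in B only: [10, 11, 15]

{1, 4, 7, 9, 10, 11, 14, 15}


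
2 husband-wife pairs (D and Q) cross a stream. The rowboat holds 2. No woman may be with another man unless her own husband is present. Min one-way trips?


Label couples D and Q.
1. WD+WQ → (far: WD,WQ; near: HD,HQ)
2. WD ←   (far: WQ; near: HD,HQ,WD)
3. HD+HQ → (far: HD,HQ,WQ; near: WD)
4. HD ←   (far: HQ,WQ; near: HD,WD)  — HD returns, since WD is alone on near bank
5. HD+WD → (far: all four; near: empty)
Every state respects the constraint.
Minimum trips = 5

5


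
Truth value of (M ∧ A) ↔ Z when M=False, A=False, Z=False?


M = False, A = False, Z = False
Expression: (M ∧ A) ↔ Z
Step 1: M ∧ A = False AND False = False
Step 2: (False) ↔ Z = (False iff False) = True

True


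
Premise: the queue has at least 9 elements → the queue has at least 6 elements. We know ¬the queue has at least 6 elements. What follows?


Modus tollens: P → Q, ¬Q ⊢ ¬P
P: the queue has at least 9 elements
Q: the queue has at least 6 elements
We have P → Q and Q is false.
By modus tollens, P must be false.

It is not the case that the queue has at least 9 elements


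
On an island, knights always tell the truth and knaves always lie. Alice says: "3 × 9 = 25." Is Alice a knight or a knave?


Statement: "3 × 9 = 25."
Actual: 3 × 9 = 27
Claimed: 25
Statement is FALSE → Alice lies → Knave

Knave


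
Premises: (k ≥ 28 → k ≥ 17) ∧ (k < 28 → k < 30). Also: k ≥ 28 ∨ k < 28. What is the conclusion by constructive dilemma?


Constructive dilemma: (P → Q) ∧ (R → S), P ∨ R ⊢ Q ∨ S
Premise 1: k ≥ 28 → k ≥ 17
Premise 2: k < 28 → k < 30
Premise 3: k ≥ 28 ∨ k < 28
Case 1: Assuming k ≥ 28, then by Premise 1, k ≥ 17.
Case 2: Assuming k < 28, then by Premise 2, k < 30.
Since one of k ≥ 28 or k < 28 must hold, we get k ≥ 17 or k < 30.

k ≥ 17 or k < 30.


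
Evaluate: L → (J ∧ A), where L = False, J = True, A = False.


L = False, J = True, A = False
Step 1: J ∧ A = True AND False = False
Step 2: L → (False): false only when L=True and consequent=False.
Result: True

True


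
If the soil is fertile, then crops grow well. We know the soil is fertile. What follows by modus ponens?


Modus ponens: P → Q, P ⊢ Q
P: the soil is fertile
Q: crops grow well
We have P → Q and P is true.
By modus ponens, Q must be true.

Crops grow well


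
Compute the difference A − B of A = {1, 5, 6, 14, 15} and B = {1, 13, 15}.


A = {1, 5, 6, 14, 15}
B = {1, 13, 15}
Operation: difference A − B
In A but not B: 5, 6, 14

{5, 6, 14}


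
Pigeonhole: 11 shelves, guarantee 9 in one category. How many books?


Pigeonhole: to guarantee k in one of n categories, need (k-1)×n + 1.
k = 9, n = 11
Minimum = (9-1) × 11 + 1 = 8 × 11 + 1

89


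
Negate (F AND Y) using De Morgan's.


De Morgan's law: ¬(P ∧ Q) ≡ ¬P ∨ ¬Q
¬(F ∧ Y) = ¬F ∨ ¬Y

¬F ∨ ¬Y


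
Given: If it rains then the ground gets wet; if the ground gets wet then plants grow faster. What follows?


Hypothetical syllogism: P → Q, Q → R ⊢ P → R
Premise 1: it rains → the ground gets wet
Premise 2: the ground gets wet → plants grow faster
Chain the implications: the middle term (the ground gets wet) links the two.
Conclusion: If it rains, then plants grow faster.

If it rains, then plants grow faster.


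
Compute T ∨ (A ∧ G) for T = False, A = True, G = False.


T = False, A = True, G = False
Step 1: A ∧ G = True AND False = False
Step 2: T ∨ False = False OR False = False
AND evaluated first (higher precedence); then OR applied.

False


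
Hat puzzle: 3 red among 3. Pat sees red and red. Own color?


Total red = 3, seen red = 2
Own red = 3 - 2 = 1
Pat's hat is red.

red


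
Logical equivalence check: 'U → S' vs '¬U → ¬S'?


Expression 1: U → S
Expression 2: ¬U → ¬S
Truth table (U S | Expr1 Expr2):
  T T |   T     T
  T F |   F     T   ← differ
  F T |   T     F   ← differ
  F F |   T     T
Counterexample: U=T, S=F gives Expr1 = F but Expr2 = T, so the expressions are NOT logically equivalent.

No


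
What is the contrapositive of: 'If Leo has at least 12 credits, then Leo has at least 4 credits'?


Original: If Leo has at least 12 credits, then Leo has at least 4 credits
Contrapositive: If ¬Q, then ¬P
Negate Q: not (Leo has at least 4 credits)
Negate P: not (Leo has at least 12 credits)

If not (Leo has at least 4 credits), then not (Leo has at least 12 credits).


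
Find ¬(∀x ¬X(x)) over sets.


Original: ∀x ¬X(x)
Rule: ¬∀→∃, ¬∃→∀, negate predicate.
Negation: ∃x X(x)

∃x X(x)


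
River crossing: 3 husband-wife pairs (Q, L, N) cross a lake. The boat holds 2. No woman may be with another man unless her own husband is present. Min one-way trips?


Label couples Q, L, N (H = husband, W = wife).
Counting alone: 6 people, the boat carries 2 and someone must bring it back, so each round trip nets at most +1 on the far side until the last crossing → at least 9 trips. The jealousy constraint makes 9 impossible; the shortest valid schedule has 11:
1. WQ+WL →  (far: WQ,WL; near: HQ,HL,HN,WN)
2. WQ ←       (far: WL; near: HQ,HL,HN,WQ,WN)
3. WQ+WN →  (far: WQ,WL,WN; near: HQ,HL,HN)
4. WQ ←       (far: WL,WN; near: HQ,HL,HN,WQ)
5. HL+HN →  (far: HL,WL,HN,WN; near: HQ,WQ)
6. HL+WL ←  (far: HN,WN; near: HQ,WQ,HL,WL)
7. HQ+HL →  (far: HQ,HL,HN,WN; near: WQ,WL)
8. WN ←       (far: HQ,HL,HN; near: WQ,WL,WN)
9. WQ+WL →  (far: HQ,WQ,HL,WL,HN; near: WN)
10. HN ←      (far: HQ,WQ,HL,WL; near: HN,WN)
11. HN+WN → (far: all six; near: empty)
In every state each wife is either with her husband or with no other man.
Minimum trips = 11

11


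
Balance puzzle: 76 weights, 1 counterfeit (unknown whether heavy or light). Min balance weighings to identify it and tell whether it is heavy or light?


Let n = 76. 152 possibilities (n weights × lighter/heavier); each weighing has 3 outcomes.
Bound for k weighings: say the first weighing puts j weights on each pan. If it tips, the 2j weighed weights remain suspects (each with a known direction) and k-1 weighings give 3^(k-1) outcomes; 3^(k-1) is odd, so 2j ≤ 3^(k-1) - 1. If it balances, the n - 2j unweighed weights remain with direction unknown: 2(n - 2j) ≤ 3^(k-1) - 1 by the same parity argument. Adding, n ≤ (3^(k-1) - 1) + (3^(k-1) - 1)/2 = (3^k - 3)/2, and the classical three-group strategy achieves this (3 weights in 2 weighings, 12 in 3, 39 in 4, 120 in 5).
So we need the smallest k with (3^k - 3)/2 ≥ 76.
k = 4: (3^4 - 3)/2 = 39 < 76 ✗
k = 5: (3^5 - 3)/2 = 120 ≥ 76 ✓

5


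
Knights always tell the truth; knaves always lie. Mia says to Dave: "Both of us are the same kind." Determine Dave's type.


Mia says: "Both of us are the same kind."
Case 1: Mia is a Knight (truth-teller)
  Statement is true → they ARE the same → Dave is also a Knight
Case 2: Mia is a Knave (liar)
  Statement is false → they are NOT the same → Dave is a Knight
In both cases, Dave is a Knight.

Knight


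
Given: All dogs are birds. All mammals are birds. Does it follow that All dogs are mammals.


Premise 1: All dogs are birds.
Premise 2: All mammals are birds.
Conclusion: All dogs are mammals.
Fallacy: undistributed middle. birds is predicate in both.
Counterexample: dogs and mammals could be disjoint subsets of birds.

Invalid


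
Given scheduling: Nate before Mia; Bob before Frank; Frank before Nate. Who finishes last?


Constraints: Nate before Mia; Bob before Frank; Frank before Nate
The last task can have nothing scheduled after it, so it must never appear on the left of a 'before'.
Tasks appearing before some other task: Nate, Bob, Frank.
The only task not in that list is Mia → it is last.

Mia


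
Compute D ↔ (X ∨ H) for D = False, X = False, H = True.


D = False, X = False, H = True
Step 1: X ∨ H = False OR True = True
Step 2: D ↔ (True): true when both sides have same truth value.
Result: False ↔ True = False

False


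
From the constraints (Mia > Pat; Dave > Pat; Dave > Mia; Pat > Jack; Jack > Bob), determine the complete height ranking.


Constraints: Mia > Pat; Dave > Pat; Dave > Mia; Pat > Jack; Jack > Bob
Method: at each step, the next-highest is the one remaining person who never appears on the smaller side of a constraint between remaining people.
  Step 1: remaining {Jack, Dave, Pat, Bob, Mia}; on the smaller side: {Jack, Pat, Bob, Mia} → Dave is next (Dave > Pat; Dave > Mia).
  Step 2: remaining {Jack, Pat, Bob, Mia}; on the smaller side: {Jack, Pat, Bob} → Mia is next (Mia > Pat).
  Step 3: remaining {Jack, Pat, Bob}; on the smaller side: {Jack, Bob} → Pat is next (Pat > Jack).
  Step 4: remaining {Jack, Bob}; on the smaller side: {Bob} → Jack is next (Jack > Bob).
  Step 5: only Bob remains → lowest.
Final ranking (highest to lowest):

Dave > Mia > Pat > Jack > Bob


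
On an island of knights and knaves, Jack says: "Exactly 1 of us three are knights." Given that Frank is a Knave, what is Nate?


Jack claims exactly 1 knights among Jack, Frank, Nate.
Given: Frank is a Knave.

Case 1: Jack is a Knight (tells truth)
  Then exactly 1 of the three are knights.
  Counting Jack, Frank: 1 knight(s) so far. Need 0 more → Nate = Knave.
Case 2: Jack is a Knave (lies)
  Then the count is NOT 1.
  If Nate = Knight, count = 1 = 1 → claim would be true, contradicts lie.
  If Nate = Knave, count = 0 ≠ 1 → lie confirmed ✓

Nate is a Knave.

Knave


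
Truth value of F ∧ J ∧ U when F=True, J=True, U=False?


F = True, J = True, U = False
Expression: F ∧ J ∧ U
Step 1: F ∧ J = True AND True = True
Step 2: (True) ∧ U = True AND False = False

False


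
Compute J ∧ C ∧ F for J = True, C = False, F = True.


J = True, C = False, F = True
Step 1: J ∧ C = True AND False = False
Step 2: (False) ∧ F = (False) AND True = False
AND is true only when ALL operands are true.

False


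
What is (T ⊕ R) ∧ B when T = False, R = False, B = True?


T = False, R = False, B = True
Step 1: T ⊕ R = False XOR False = False
Step 2: False ∧ B = False AND True = False
XOR true when exactly one of T,R is true; then AND with B.

False


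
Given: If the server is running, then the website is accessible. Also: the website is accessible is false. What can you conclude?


Modus tollens: P → Q, ¬Q ⊢ ¬P
P: the server is running
Q: the website is accessible
We have P → Q and Q is false.
By modus tollens, P must be false.

It is not the case that the server is running


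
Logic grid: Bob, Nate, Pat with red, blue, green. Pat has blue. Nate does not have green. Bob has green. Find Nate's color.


From clues:
  Pat → blue
  Bob → green
By elimination, Nate gets the remaining.

red


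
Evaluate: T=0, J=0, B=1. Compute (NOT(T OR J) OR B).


T OR J = 0
NOT(0) = 1
1 OR 1 = 1

1


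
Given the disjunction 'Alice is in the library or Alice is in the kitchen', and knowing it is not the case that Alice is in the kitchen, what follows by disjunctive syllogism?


Disjunctive syllogism: P ∨ Q, ¬P ⊢ Q
Disjunction: Alice is in the library ∨ Alice is in the kitchen
We know it is not the case that Alice is in the kitchen.
By disjunctive syllogism, the other disjunct must be true.

Alice is in the library


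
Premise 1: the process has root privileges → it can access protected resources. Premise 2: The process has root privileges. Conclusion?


Modus ponens: P → Q, P ⊢ Q
P: the process has root privileges
Q: it can access protected resources
We have P → Q and P is true.
By modus ponens, Q must be true.

It can access protected resources


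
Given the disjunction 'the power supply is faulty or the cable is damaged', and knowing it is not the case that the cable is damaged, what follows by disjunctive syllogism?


Disjunctive syllogism: P ∨ Q, ¬P ⊢ Q
Disjunction: the power supply is faulty ∨ the cable is damaged
We know it is not the case that the cable is damaged.
By disjunctive syllogism, the other disjunct must be true.

The power supply is faulty


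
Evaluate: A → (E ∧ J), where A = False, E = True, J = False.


A = False, E = True, J = False
Step 1: E ∧ J = True AND False = False
Step 2: A → (False): false only when A=True and consequent=False.
Result: True

True


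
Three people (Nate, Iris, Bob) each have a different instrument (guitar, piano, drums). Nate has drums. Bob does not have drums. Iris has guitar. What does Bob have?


From clues:
  Nate → drums
  Iris → guitar
By elimination, Bob gets the remaining.

piano


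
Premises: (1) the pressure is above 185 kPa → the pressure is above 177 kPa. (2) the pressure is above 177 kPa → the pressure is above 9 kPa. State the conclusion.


Hypothetical syllogism: P → Q, Q → R ⊢ P → R
Premise 1: the pressure is above 185 kPa → the pressure is above 177 kPa
Premise 2: the pressure is above 177 kPa → the pressure is above 9 kPa
Chain the implications: the middle term (the pressure is above 177 kPa) links the two.
Conclusion: If the pressure is above 185 kPa, then the pressure is above 9 kPa.

If the pressure is above 185 kPa, then the pressure is above 9 kPa.


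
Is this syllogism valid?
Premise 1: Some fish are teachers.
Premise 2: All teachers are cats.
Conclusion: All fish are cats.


Premise 1: Some fish are teachers.
Premise 2: All teachers are cats.
Conclusion: All fish are cats.
Fallacy: illicit minor. The minor term (fish) is distributed in the conclusion ('All fish ...') but undistributed in its premise ('Some fish are teachers' doesn't cover all fish).
Only 'Some fish are cats' follows, not 'All'.

Invalid


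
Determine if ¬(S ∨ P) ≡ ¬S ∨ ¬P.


Expression 1: ¬(S ∨ P)
Expression 2: ¬S ∨ ¬P
Truth table (S P | Expr1 Expr2):
  T T |   F     F
  T F |   F     T   ← differ
  F T |   F     T   ← differ
  F F |   T     T
Counterexample: S=T, P=F gives Expr1 = F but Expr2 = T, so the expressions are NOT logically equivalent.

No


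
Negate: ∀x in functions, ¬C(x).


Original: ∀x ¬C(x)
Rule: ¬∀→∃, ¬∃→∀, negate predicate.
Negation: ∃x C(x)

∃x C(x)


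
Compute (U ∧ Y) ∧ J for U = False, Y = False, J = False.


U = False, Y = False, J = False
Step 1: U ∧ Y = False AND False = False
Step 2: False ∧ J = False AND False = False
AND is true only when ALL operands are true.

False


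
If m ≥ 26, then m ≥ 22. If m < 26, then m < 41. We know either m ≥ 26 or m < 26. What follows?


Constructive dilemma: (P → Q) ∧ (R → S), P ∨ R ⊢ Q ∨ S
Premise 1: m ≥ 26 → m ≥ 22
Premise 2: m < 26 → m < 41
Premise 3: m ≥ 26 ∨ m < 26
Case 1: Assuming m ≥ 26, then by Premise 1, m ≥ 22.
Case 2: Assuming m < 26, then by Premise 2, m < 41.
Since one of m ≥ 26 or m < 26 must hold, we get m ≥ 22 or m < 41.

m ≥ 22 or m < 41.


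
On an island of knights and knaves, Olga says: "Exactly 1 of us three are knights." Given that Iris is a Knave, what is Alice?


Olga claims exactly 1 knights among Olga, Iris, Alice.
Given: Iris is a Knave.

Case 1: Olga is a Knight (tells truth)
  Then exactly 1 of the three are knights.
  Counting Olga, Iris: 1 knight(s) so far. Need 0 more → Alice = Knave.
Case 2: Olga is a Knave (lies)
  Then the count is NOT 1.
  If Alice = Knight, count = 1 = 1 → claim would be true, contradicts lie.
  If Alice = Knave, count = 0 ≠ 1 → lie confirmed ✓

Alice is a Knave.

Knave


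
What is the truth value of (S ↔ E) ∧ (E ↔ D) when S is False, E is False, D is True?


S = False, E = False, D = True
Step 1: S ↔ E is true when S and E have the same value. Result: True
Step 2: E ↔ D is true when E and D have the same value. Result: False
Step 3: True ∧ False = False

False


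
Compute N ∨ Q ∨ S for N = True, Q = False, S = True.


N = True, Q = False, S = True
Step 1: N ∨ Q = True OR False = True
Step 2: True ∨ S = True OR True = True
OR is true when at least one operand is true.

True


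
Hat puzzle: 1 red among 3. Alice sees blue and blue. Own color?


Total red = 1, seen red = 0
Own red = 1 - 0 = 1
Alice's hat is red.

red


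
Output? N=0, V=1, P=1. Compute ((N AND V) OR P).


N AND V = 0&1 = 0
0 OR 1 = 1

1


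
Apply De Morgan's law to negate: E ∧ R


De Morgan's law: ¬(P ∧ Q) ≡ ¬P ∨ ¬Q
¬(E ∧ R) = ¬E ∨ ¬R

¬E ∨ ¬R


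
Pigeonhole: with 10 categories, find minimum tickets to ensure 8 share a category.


Pigeonhole: to guarantee k in one of n categories, need (k-1)×n + 1.
k = 8, n = 10
Minimum = (8-1) × 10 + 1 = 7 × 10 + 1

71


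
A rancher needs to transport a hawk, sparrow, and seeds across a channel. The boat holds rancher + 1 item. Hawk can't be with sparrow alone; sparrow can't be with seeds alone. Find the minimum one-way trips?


1. rancher+sparrow → 2. rancher ← 3. rancher+hawk → 4. rancher+sparrow ← 5. rancher+seeds → 6. rancher ← 7. rancher+sparrow →
Minimum trips = 7

7


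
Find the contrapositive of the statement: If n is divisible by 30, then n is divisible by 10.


Original: If n is divisible by 30, then n is divisible by 10
Contrapositive: If ¬Q, then ¬P
Negate Q: not (n is divisible by 10)
Negate P: not (n is divisible by 30)

If not (n is divisible by 10), then not (n is divisible by 30).


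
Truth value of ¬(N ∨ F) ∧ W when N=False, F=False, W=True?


N = False, F = False, W = True
Expression: ¬(N ∨ F) ∧ W
Step 1: N ∨ F = False OR False = False
Step 2: ¬(N ∨ F) = NOT False = True
Step 3: (True) ∧ W = True AND True = True

True


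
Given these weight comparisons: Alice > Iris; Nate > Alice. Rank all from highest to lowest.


Constraints: Alice > Iris; Nate > Alice
Method: at each step, the next-highest is the one remaining person who never appears on the smaller side of a constraint between remaining people.
  Step 1: remaining {Iris, Nate, Alice}; on the smaller side: {Iris, Alice} → Nate is next (Nate > Alice).
  Step 2: remaining {Iris, Alice}; on the smaller side: {Iris} → Alice is next (Alice > Iris).
  Step 3: only Iris remains → lowest.
Final ranking (highest to lowest):

Nate > Alice > Iris


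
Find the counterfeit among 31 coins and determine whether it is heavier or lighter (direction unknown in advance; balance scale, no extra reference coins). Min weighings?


Let n = 31. 62 possibilities (n coins × lighter/heavier); each weighing has 3 outcomes.
Bound for k weighings: say the first weighing puts j coins on each pan. If it tips, the 2j weighed coins remain suspects (each with a known direction) and k-1 weighings give 3^(k-1) outcomes; 3^(k-1) is odd, so 2j ≤ 3^(k-1) - 1. If it balances, the n - 2j unweighed coins remain with direction unknown: 2(n - 2j) ≤ 3^(k-1) - 1 by the same parity argument. Adding, n ≤ (3^(k-1) - 1) + (3^(k-1) - 1)/2 = (3^k - 3)/2, and the classical three-group strategy achieves this (3 coins in 2 weighings, 12 in 3, 39 in 4, 120 in 5).
So we need the smallest k with (3^k - 3)/2 ≥ 31.
k = 3: (3^3 - 3)/2 = 12 < 31 ✗
k = 4: (3^4 - 3)/2 = 39 ≥ 31 ✓

4


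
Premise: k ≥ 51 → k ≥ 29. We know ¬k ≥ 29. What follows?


Modus tollens: P → Q, ¬Q ⊢ ¬P
P: k ≥ 51
Q: k ≥ 29
We have P → Q and Q is false.
By modus tollens, P must be false.

It is not the case that k ≥ 51
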